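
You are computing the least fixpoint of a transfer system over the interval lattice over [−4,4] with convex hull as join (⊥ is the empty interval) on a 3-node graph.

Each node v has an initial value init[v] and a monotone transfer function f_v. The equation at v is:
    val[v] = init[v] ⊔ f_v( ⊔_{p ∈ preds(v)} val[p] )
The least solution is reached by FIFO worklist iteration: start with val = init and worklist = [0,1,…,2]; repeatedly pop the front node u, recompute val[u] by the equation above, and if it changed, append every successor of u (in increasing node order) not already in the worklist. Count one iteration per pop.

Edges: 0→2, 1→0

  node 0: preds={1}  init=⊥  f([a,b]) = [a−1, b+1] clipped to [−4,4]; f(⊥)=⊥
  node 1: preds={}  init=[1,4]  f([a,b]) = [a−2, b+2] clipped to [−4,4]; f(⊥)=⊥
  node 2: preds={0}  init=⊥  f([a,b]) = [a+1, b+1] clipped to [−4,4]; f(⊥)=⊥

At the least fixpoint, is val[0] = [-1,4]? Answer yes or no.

Iteration log — 3 steps:
  step 1. node 0  ⊔preds=[1,4]  new=[0,4]  old=⊥  +wl: 
  step 2. node 1  ⊔preds=⊥  new=[1,4]  stable
  step 3. node 2  ⊔preds=[0,4]  new=[1,4]  old=⊥  +wl: 

Least fixpoint reached:
  node 0: [0,4]
  node 1: [1,4]
  node 2: [1,4]

no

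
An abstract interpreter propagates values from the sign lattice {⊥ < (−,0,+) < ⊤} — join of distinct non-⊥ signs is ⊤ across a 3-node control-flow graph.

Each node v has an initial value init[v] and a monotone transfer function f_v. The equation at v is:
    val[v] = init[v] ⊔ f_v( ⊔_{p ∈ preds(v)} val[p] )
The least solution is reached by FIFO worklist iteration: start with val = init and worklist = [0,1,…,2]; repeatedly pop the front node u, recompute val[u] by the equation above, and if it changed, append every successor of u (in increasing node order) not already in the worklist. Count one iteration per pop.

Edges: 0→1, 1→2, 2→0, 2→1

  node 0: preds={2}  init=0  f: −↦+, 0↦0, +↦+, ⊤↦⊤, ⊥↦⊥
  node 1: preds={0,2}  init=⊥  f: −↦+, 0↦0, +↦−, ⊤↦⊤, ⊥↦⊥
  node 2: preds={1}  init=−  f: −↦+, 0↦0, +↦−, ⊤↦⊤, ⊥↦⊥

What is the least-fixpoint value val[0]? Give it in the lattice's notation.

Trace (5 dequeues):
  [1] u=0 | in − | out ⊤ | prev 0 | push {}
  [2] u=1 | in ⊤ | out ⊤ | prev ⊥ | push {}
  [3] u=2 | in ⊤ | out ⊤ | prev − | push {0,1}
  [4] u=0 | in ⊤ | out ⊤ | ==
  [5] u=1 | in ⊤ | out ⊤ | ==

Converged values:
  [0] ⊤
  [1] ⊤
  [2] ⊤

⊤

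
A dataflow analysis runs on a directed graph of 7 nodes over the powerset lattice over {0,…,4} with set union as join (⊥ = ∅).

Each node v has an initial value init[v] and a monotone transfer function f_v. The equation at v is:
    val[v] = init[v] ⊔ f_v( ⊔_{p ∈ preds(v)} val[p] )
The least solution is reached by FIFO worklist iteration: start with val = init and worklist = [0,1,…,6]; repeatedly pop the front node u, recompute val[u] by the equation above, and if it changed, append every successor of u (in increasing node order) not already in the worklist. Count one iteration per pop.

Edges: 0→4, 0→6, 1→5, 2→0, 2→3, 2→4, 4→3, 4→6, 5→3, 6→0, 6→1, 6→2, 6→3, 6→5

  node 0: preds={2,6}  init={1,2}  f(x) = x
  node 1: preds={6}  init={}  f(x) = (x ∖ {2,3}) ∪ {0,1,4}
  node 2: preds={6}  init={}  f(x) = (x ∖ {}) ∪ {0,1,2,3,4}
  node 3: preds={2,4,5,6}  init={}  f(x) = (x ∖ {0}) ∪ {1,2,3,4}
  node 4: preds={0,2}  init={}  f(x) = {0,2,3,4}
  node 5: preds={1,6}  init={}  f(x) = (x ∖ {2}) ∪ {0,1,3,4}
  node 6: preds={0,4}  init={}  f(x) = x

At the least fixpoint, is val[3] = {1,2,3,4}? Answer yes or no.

yes

Worklist (14 pops):
  #1 pop 0: in={} → {1,2} (no change)
  #2 pop 1: in={} → {0,1,4} (was {}); enqueue []
  #3 pop 2: in={} → {0,1,2,3,4} (was {}); enqueue [0]
  #4 pop 3: in={0,1,2,3,4} → {1,2,3,4} (was {}); enqueue []
  #5 pop 4: in={0,1,2,3,4} → {0,2,3,4} (was {}); enqueue [3]
  #6 pop 5: in={0,1,4} → {0,1,3,4} (was {}); enqueue []
  #7 pop 6: in={0,1,2,3,4} → {0,1,2,3,4} (was {}); enqueue [1,2,5]
  #8 pop 0: in={0,1,2,3,4} → {0,1,2,3,4} (was {1,2}); enqueue [4,6]
  #9 pop 3: in={0,1,2,3,4} → {1,2,3,4} (no change)
  #10 pop 1: in={0,1,2,3,4} → {0,1,4} (no change)
  #11 pop 2: in={0,1,2,3,4} → {0,1,2,3,4} (no change)
  #12 pop 5: in={0,1,2,3,4} → {0,1,3,4} (no change)
  #13 pop 4: in={0,1,2,3,4} → {0,2,3,4} (no change)
  #14 pop 6: in={0,1,2,3,4} → {0,1,2,3,4} (no change)

Fixpoint:
  val[0] = {0,1,2,3,4}
  val[1] = {0,1,4}
  val[2] = {0,1,2,3,4}
  val[3] = {1,2,3,4}
  val[4] = {0,2,3,4}
  val[5] = {0,1,3,4}
  val[6] = {0,1,2,3,4}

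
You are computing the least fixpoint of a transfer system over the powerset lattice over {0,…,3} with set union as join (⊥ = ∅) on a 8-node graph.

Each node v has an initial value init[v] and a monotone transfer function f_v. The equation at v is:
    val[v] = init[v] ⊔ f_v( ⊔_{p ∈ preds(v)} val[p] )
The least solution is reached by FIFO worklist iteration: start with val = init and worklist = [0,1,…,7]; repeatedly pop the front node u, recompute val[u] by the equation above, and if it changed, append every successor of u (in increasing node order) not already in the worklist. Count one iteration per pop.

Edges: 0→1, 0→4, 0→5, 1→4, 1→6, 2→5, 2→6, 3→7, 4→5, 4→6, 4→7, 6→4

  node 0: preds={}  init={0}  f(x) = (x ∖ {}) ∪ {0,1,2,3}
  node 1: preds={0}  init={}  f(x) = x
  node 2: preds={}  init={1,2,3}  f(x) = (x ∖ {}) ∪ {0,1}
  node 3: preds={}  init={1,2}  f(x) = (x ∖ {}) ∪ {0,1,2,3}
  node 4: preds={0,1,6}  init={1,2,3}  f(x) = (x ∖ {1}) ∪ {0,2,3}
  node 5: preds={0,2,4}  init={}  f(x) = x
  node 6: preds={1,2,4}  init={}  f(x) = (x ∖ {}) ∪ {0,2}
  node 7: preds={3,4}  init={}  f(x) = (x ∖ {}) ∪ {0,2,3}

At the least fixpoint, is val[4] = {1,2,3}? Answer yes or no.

no

Iteration log — 9 steps:
  step 1. node 0  ⊔preds={}  new={0,1,2,3}  old={0}  +wl: 
  step 2. node 1  ⊔preds={0,1,2,3}  new={0,1,2,3}  old={}  +wl: 
  step 3. node 2  ⊔preds={}  new={0,1,2,3}  old={1,2,3}  +wl: 
  step 4. node 3  ⊔preds={}  new={0,1,2,3}  old={1,2}  +wl: 
  step 5. node 4  ⊔preds={0,1,2,3}  new={0,1,2,3}  old={1,2,3}  +wl: 
  step 6. node 5  ⊔preds={0,1,2,3}  new={0,1,2,3}  old={}  +wl: 
  step 7. node 6  ⊔preds={0,1,2,3}  new={0,1,2,3}  old={}  +wl: 4
  step 8. node 7  ⊔preds={0,1,2,3}  new={0,1,2,3}  old={}  +wl: 
  step 9. node 4  ⊔preds={0,1,2,3}  new={0,1,2,3}  stable

Least fixpoint reached:
  node 0: {0,1,2,3}
  node 1: {0,1,2,3}
  node 2: {0,1,2,3}
  node 3: {0,1,2,3}
  node 4: {0,1,2,3}
  node 5: {0,1,2,3}
  node 6: {0,1,2,3}
  node 7: {0,1,2,3}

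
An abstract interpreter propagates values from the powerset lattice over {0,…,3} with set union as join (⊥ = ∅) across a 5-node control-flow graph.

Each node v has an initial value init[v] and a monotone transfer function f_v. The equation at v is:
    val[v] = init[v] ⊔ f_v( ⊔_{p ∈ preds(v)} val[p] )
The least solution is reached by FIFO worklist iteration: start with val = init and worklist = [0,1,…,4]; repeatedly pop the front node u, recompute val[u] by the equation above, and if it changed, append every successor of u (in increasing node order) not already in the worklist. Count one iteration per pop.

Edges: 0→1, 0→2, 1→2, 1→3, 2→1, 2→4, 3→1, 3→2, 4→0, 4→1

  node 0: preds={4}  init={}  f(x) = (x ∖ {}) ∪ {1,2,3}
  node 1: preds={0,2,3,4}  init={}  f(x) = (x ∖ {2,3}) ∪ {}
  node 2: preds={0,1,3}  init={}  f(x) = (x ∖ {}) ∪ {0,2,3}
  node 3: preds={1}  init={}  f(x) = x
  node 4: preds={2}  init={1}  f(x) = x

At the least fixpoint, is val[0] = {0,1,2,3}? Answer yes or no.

yes

Iteration log — 11 steps:
  step 1. node 0  ⊔preds={1}  new={1,2,3}  old={}  +wl: 
  step 2. node 1  ⊔preds={1,2,3}  new={1}  old={}  +wl: 
  step 3. node 2  ⊔preds={1,2,3}  new={0,1,2,3}  old={}  +wl: 1
  step 4. node 3  ⊔preds={1}  new={1}  old={}  +wl: 2
  step 5. node 4  ⊔preds={0,1,2,3}  new={0,1,2,3}  old={1}  +wl: 0
  step 6. node 1  ⊔preds={0,1,2,3}  new={0,1}  old={1}  +wl: 3
  step 7. node 2  ⊔preds={0,1,2,3}  new={0,1,2,3}  stable
  step 8. node 0  ⊔preds={0,1,2,3}  new={0,1,2,3}  old={1,2,3}  +wl: 1,2
  step 9. node 3  ⊔preds={0,1}  new={0,1}  old={1}  +wl: 
  step 10. node 1  ⊔preds={0,1,2,3}  new={0,1}  stable
  step 11. node 2  ⊔preds={0,1,2,3}  new={0,1,2,3}  stable

Least fixpoint reached:
  node 0: {0,1,2,3}
  node 1: {0,1}
  node 2: {0,1,2,3}
  node 3: {0,1}
  node 4: {0,1,2,3}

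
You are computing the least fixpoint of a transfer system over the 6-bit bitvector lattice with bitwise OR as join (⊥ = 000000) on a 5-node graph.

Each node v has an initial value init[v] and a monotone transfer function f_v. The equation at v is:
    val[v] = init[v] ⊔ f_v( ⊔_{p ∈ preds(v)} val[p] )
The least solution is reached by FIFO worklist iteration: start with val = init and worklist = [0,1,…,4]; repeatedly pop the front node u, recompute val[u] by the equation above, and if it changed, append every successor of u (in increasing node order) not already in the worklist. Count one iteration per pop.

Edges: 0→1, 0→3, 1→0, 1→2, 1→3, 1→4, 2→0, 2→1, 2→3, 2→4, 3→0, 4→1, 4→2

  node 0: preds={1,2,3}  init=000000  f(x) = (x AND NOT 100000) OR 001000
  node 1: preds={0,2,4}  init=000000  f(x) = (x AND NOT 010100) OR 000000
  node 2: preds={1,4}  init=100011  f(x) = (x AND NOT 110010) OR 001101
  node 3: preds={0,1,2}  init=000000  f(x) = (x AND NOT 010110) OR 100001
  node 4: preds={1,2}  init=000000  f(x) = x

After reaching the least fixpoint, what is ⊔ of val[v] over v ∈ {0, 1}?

Iteration log — 9 steps:
  step 1. node 0  ⊔preds=100011  new=001011  old=000000  +wl: 
  step 2. node 1  ⊔preds=101011  new=101011  old=000000  +wl: 0
  step 3. node 2  ⊔preds=101011  new=101111  old=100011  +wl: 1
  step 4. node 3  ⊔preds=101111  new=101001  old=000000  +wl: 
  step 5. node 4  ⊔preds=101111  new=101111  old=000000  +wl: 2
  step 6. node 0  ⊔preds=101111  new=001111  old=001011  +wl: 3
  step 7. node 1  ⊔preds=101111  new=101011  stable
  step 8. node 2  ⊔preds=101111  new=101111  stable
  step 9. node 3  ⊔preds=101111  new=101001  stable

Least fixpoint reached:
  node 0: 001111
  node 1: 101011
  node 2: 101111
  node 3: 101001
  node 4: 101111

101111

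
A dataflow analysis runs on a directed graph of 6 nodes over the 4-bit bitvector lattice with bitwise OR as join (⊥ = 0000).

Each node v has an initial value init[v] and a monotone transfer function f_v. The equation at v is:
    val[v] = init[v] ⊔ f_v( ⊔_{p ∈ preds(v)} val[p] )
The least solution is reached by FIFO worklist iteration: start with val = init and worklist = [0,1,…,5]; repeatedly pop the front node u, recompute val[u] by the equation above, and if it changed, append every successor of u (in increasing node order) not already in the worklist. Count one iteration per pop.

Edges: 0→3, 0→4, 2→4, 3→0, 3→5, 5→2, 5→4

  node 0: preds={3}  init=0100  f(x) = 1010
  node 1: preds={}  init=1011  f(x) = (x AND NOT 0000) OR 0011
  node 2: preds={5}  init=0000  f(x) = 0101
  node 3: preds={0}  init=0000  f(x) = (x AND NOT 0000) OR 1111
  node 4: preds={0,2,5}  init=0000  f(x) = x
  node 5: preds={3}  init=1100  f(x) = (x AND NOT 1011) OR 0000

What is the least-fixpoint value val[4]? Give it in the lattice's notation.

Iteration log — 7 steps:
  step 1. node 0  ⊔preds=0000  new=1110  old=0100  +wl: 
  step 2. node 1  ⊔preds=0000  new=1011  stable
  step 3. node 2  ⊔preds=1100  new=0101  old=0000  +wl: 
  step 4. node 3  ⊔preds=1110  new=1111  old=0000  +wl: 0
  step 5. node 4  ⊔preds=1111  new=1111  old=0000  +wl: 
  step 6. node 5  ⊔preds=1111  new=1100  stable
  step 7. node 0  ⊔preds=1111  new=1110  stable

Least fixpoint reached:
  node 0: 1110
  node 1: 1011
  node 2: 0101
  node 3: 1111
  node 4: 1111
  node 5: 1100

1111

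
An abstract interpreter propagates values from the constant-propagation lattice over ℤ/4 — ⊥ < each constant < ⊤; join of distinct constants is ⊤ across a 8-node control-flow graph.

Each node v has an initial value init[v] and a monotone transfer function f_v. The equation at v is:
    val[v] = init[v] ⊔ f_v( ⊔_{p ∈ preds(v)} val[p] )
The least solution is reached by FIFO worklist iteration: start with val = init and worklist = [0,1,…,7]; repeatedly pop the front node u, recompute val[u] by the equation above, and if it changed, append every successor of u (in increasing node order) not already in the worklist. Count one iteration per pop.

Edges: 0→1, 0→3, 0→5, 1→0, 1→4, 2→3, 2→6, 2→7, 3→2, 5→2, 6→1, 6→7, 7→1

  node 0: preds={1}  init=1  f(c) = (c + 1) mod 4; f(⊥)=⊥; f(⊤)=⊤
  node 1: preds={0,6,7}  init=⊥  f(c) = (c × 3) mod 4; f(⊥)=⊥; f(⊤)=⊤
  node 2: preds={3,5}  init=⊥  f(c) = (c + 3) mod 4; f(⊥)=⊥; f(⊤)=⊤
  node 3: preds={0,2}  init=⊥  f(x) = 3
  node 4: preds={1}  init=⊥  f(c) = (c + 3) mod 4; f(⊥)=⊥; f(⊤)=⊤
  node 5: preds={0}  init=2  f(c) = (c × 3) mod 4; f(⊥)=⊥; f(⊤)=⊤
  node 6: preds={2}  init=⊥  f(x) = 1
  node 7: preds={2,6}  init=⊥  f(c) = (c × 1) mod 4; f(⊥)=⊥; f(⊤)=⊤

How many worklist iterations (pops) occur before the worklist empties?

18

Trace (18 dequeues):
  [1] u=0 | in ⊥ | out 1 | ==
  [2] u=1 | in 1 | out 3 | prev ⊥ | push {0}
  [3] u=2 | in 2 | out 1 | prev ⊥ | push {}
  [4] u=3 | in 1 | out 3 | prev ⊥ | push {2}
  [5] u=4 | in 3 | out 2 | prev ⊥ | push {}
  [6] u=5 | in 1 | out ⊤ | prev 2 | push {}
  [7] u=6 | in 1 | out 1 | prev ⊥ | push {1}
  [8] u=7 | in 1 | out 1 | prev ⊥ | push {}
  [9] u=0 | in 3 | out ⊤ | prev 1 | push {3,5}
  [10] u=2 | in ⊤ | out ⊤ | prev 1 | push {6,7}
  [11] u=1 | in ⊤ | out ⊤ | prev 3 | push {0,4}
  [12] u=3 | in ⊤ | out 3 | ==
  [13] u=5 | in ⊤ | out ⊤ | ==
  [14] u=6 | in ⊤ | out 1 | ==
  [15] u=7 | in ⊤ | out ⊤ | prev 1 | push {1}
  [16] u=0 | in ⊤ | out ⊤ | ==
  [17] u=4 | in ⊤ | out ⊤ | prev 2 | push {}
  [18] u=1 | in ⊤ | out ⊤ | ==

Converged values:
  [0] ⊤
  [1] ⊤
  [2] ⊤
  [3] 3
  [4] ⊤
  [5] ⊤
  [6] 1
  [7] ⊤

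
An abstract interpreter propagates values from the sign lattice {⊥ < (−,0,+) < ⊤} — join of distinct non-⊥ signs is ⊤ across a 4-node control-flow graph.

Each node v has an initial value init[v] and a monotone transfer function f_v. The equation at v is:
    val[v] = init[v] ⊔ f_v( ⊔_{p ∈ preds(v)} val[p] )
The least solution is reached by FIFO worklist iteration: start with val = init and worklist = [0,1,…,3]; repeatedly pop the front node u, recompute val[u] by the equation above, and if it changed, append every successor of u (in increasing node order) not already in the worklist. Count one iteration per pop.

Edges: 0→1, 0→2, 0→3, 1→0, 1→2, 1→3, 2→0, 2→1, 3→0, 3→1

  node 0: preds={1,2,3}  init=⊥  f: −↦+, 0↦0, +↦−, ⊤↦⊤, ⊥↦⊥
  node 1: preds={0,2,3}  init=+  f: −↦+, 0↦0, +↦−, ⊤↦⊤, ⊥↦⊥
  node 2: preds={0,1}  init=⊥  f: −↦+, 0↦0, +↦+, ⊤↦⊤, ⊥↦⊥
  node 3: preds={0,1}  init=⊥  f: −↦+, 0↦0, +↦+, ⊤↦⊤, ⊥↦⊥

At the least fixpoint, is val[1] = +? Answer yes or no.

Trace (9 dequeues):
  [1] u=0 | in + | out − | prev ⊥ | push {}
  [2] u=1 | in − | out + | ==
  [3] u=2 | in ⊤ | out ⊤ | prev ⊥ | push {0,1}
  [4] u=3 | in ⊤ | out ⊤ | prev ⊥ | push {}
  [5] u=0 | in ⊤ | out ⊤ | prev − | push {2,3}
  [6] u=1 | in ⊤ | out ⊤ | prev + | push {0}
  [7] u=2 | in ⊤ | out ⊤ | ==
  [8] u=3 | in ⊤ | out ⊤ | ==
  [9] u=0 | in ⊤ | out ⊤ | ==

Converged values:
  [0] ⊤
  [1] ⊤
  [2] ⊤
  [3] ⊤

no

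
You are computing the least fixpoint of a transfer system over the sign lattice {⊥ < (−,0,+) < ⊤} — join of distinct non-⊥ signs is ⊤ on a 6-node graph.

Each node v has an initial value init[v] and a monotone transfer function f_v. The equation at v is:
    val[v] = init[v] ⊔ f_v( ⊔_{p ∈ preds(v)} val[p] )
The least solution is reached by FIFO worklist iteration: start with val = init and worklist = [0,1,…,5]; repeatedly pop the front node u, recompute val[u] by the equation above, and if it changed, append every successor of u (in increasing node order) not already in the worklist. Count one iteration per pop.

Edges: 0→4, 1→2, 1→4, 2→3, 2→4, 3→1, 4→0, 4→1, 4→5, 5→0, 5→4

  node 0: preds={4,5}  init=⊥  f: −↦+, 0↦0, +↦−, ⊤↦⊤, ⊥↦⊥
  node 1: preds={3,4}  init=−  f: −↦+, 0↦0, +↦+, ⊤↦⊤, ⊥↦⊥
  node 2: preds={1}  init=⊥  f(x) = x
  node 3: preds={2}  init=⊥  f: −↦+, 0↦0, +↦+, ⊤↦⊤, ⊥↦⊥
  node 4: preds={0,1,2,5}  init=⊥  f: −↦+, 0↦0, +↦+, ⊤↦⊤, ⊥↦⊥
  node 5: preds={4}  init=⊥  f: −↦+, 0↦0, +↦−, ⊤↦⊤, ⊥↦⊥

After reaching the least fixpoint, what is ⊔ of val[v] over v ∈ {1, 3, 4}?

Trace (17 dequeues):
  [1] u=0 | in ⊥ | out ⊥ | ==
  [2] u=1 | in ⊥ | out − | ==
  [3] u=2 | in − | out − | prev ⊥ | push {}
  [4] u=3 | in − | out + | prev ⊥ | push {1}
  [5] u=4 | in − | out + | prev ⊥ | push {0}
  [6] u=5 | in + | out − | prev ⊥ | push {4}
  [7] u=1 | in + | out ⊤ | prev − | push {2}
  [8] u=0 | in ⊤ | out ⊤ | prev ⊥ | push {}
  [9] u=4 | in ⊤ | out ⊤ | prev + | push {0,1,5}
  [10] u=2 | in ⊤ | out ⊤ | prev − | push {3,4}
  [11] u=0 | in ⊤ | out ⊤ | ==
  [12] u=1 | in ⊤ | out ⊤ | ==
  [13] u=5 | in ⊤ | out ⊤ | prev − | push {0}
  [14] u=3 | in ⊤ | out ⊤ | prev + | push {1}
  [15] u=4 | in ⊤ | out ⊤ | ==
  [16] u=0 | in ⊤ | out ⊤ | ==
  [17] u=1 | in ⊤ | out ⊤ | ==

Converged values:
  [0] ⊤
  [1] ⊤
  [2] ⊤
  [3] ⊤
  [4] ⊤
  [5] ⊤

⊤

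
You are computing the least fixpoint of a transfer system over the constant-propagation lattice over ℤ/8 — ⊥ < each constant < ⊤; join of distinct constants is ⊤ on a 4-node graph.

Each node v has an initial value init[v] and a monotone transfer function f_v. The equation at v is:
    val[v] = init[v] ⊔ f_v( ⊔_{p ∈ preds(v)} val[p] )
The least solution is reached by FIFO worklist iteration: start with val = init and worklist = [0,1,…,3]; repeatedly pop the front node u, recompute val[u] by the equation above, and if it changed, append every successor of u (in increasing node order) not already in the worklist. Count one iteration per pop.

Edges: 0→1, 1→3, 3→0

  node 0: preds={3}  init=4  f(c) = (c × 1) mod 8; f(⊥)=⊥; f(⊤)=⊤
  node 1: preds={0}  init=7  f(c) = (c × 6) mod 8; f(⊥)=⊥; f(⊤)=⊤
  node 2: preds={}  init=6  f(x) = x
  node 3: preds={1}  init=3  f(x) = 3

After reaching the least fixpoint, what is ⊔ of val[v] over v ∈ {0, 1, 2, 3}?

⊤

Worklist (4 pops):
  #1 pop 0: in=3 → ⊤ (was 4); enqueue []
  #2 pop 1: in=⊤ → ⊤ (was 7); enqueue []
  #3 pop 2: in=⊥ → 6 (no change)
  #4 pop 3: in=⊤ → 3 (no change)

Fixpoint:
  val[0] = ⊤
  val[1] = ⊤
  val[2] = 6
  val[3] = 3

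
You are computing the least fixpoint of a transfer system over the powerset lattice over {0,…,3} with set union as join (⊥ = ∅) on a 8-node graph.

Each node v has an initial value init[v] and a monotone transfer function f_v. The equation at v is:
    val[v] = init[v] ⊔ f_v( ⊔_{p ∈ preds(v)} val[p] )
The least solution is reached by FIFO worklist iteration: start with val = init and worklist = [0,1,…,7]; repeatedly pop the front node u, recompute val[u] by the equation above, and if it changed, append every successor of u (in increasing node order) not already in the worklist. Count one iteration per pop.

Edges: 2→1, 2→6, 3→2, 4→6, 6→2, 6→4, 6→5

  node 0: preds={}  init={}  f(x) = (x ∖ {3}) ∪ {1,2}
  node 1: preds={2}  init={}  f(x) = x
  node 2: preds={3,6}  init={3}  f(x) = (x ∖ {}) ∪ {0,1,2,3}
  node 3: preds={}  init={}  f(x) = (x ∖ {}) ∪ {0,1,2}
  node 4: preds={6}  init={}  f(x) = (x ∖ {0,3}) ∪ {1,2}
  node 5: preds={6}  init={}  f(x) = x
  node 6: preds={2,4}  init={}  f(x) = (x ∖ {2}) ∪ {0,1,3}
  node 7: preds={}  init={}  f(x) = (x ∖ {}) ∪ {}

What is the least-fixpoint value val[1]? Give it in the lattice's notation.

{0,1,2,3}

Trace (12 dequeues):
  [1] u=0 | in {} | out {1,2} | prev {} | push {}
  [2] u=1 | in {3} | out {3} | prev {} | push {}
  [3] u=2 | in {} | out {0,1,2,3} | prev {3} | push {1}
  [4] u=3 | in {} | out {0,1,2} | prev {} | push {2}
  [5] u=4 | in {} | out {1,2} | prev {} | push {}
  [6] u=5 | in {} | out {} | ==
  [7] u=6 | in {0,1,2,3} | out {0,1,3} | prev {} | push {4,5}
  [8] u=7 | in {} | out {} | ==
  [9] u=1 | in {0,1,2,3} | out {0,1,2,3} | prev {3} | push {}
  [10] u=2 | in {0,1,2,3} | out {0,1,2,3} | ==
  [11] u=4 | in {0,1,3} | out {1,2} | ==
  [12] u=5 | in {0,1,3} | out {0,1,3} | prev {} | push {}

Converged values:
  [0] {1,2}
  [1] {0,1,2,3}
  [2] {0,1,2,3}
  [3] {0,1,2}
  [4] {1,2}
  [5] {0,1,3}
  [6] {0,1,3}
  [7] {}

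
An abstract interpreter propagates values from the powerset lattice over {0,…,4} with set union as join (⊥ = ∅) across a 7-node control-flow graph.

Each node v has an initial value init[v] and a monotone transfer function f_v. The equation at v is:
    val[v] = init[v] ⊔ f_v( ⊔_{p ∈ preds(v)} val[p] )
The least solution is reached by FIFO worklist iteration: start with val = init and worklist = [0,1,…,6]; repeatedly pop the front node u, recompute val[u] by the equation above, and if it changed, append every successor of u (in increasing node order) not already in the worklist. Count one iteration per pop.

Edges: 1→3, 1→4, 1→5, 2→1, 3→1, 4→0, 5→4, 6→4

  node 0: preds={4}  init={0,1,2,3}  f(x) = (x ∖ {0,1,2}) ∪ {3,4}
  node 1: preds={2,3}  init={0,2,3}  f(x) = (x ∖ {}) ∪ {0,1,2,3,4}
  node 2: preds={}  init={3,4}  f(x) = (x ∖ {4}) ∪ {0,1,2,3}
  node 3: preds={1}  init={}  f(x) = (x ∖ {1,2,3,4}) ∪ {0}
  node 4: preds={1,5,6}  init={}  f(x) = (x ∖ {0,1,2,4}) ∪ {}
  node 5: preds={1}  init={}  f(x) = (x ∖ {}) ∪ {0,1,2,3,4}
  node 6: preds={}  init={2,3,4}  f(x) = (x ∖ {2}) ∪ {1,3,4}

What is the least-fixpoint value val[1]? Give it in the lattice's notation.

Iteration log — 10 steps:
  step 1. node 0  ⊔preds={}  new={0,1,2,3,4}  old={0,1,2,3}  +wl: 
  step 2. node 1  ⊔preds={3,4}  new={0,1,2,3,4}  old={0,2,3}  +wl: 
  step 3. node 2  ⊔preds={}  new={0,1,2,3,4}  old={3,4}  +wl: 1
  step 4. node 3  ⊔preds={0,1,2,3,4}  new={0}  old={}  +wl: 
  step 5. node 4  ⊔preds={0,1,2,3,4}  new={3}  old={}  +wl: 0
  step 6. node 5  ⊔preds={0,1,2,3,4}  new={0,1,2,3,4}  old={}  +wl: 4
  step 7. node 6  ⊔preds={}  new={1,2,3,4}  old={2,3,4}  +wl: 
  step 8. node 1  ⊔preds={0,1,2,3,4}  new={0,1,2,3,4}  stable
  step 9. node 0  ⊔preds={3}  new={0,1,2,3,4}  stable
  step 10. node 4  ⊔preds={0,1,2,3,4}  new={3}  stable

Least fixpoint reached:
  node 0: {0,1,2,3,4}
  node 1: {0,1,2,3,4}
  node 2: {0,1,2,3,4}
  node 3: {0}
  node 4: {3}
  node 5: {0,1,2,3,4}
  node 6: {1,2,3,4}

{0,1,2,3,4}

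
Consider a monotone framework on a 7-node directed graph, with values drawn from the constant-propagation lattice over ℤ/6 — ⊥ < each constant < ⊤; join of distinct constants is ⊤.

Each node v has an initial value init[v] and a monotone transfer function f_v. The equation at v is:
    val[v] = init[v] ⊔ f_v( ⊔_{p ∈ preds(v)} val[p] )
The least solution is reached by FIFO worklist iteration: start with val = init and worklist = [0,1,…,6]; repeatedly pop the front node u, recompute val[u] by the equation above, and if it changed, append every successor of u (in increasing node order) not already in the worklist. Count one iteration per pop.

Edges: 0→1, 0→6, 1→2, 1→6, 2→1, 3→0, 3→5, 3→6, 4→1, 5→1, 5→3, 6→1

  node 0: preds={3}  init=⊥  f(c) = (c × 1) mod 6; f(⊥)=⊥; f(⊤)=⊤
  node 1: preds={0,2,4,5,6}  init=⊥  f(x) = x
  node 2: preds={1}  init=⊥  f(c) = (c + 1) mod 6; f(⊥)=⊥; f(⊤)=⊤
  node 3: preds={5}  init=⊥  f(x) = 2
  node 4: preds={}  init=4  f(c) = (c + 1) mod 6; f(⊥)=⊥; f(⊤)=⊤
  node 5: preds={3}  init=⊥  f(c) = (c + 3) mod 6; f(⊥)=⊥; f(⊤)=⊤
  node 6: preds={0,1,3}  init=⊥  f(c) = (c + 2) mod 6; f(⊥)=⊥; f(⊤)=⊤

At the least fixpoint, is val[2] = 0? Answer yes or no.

Iteration log — 13 steps:
  step 1. node 0  ⊔preds=⊥  new=⊥  stable
  step 2. node 1  ⊔preds=4  new=4  old=⊥  +wl: 
  step 3. node 2  ⊔preds=4  new=5  old=⊥  +wl: 1
  step 4. node 3  ⊔preds=⊥  new=2  old=⊥  +wl: 0
  step 5. node 4  ⊔preds=⊥  new=4  stable
  step 6. node 5  ⊔preds=2  new=5  old=⊥  +wl: 3
  step 7. node 6  ⊔preds=⊤  new=⊤  old=⊥  +wl: 
  step 8. node 1  ⊔preds=⊤  new=⊤  old=4  +wl: 2,6
  step 9. node 0  ⊔preds=2  new=2  old=⊥  +wl: 1
  step 10. node 3  ⊔preds=5  new=2  stable
  step 11. node 2  ⊔preds=⊤  new=⊤  old=5  +wl: 
  step 12. node 6  ⊔preds=⊤  new=⊤  stable
  step 13. node 1  ⊔preds=⊤  new=⊤  stable

Least fixpoint reached:
  node 0: 2
  node 1: ⊤
  node 2: ⊤
  node 3: 2
  node 4: 4
  node 5: 5
  node 6: ⊤

no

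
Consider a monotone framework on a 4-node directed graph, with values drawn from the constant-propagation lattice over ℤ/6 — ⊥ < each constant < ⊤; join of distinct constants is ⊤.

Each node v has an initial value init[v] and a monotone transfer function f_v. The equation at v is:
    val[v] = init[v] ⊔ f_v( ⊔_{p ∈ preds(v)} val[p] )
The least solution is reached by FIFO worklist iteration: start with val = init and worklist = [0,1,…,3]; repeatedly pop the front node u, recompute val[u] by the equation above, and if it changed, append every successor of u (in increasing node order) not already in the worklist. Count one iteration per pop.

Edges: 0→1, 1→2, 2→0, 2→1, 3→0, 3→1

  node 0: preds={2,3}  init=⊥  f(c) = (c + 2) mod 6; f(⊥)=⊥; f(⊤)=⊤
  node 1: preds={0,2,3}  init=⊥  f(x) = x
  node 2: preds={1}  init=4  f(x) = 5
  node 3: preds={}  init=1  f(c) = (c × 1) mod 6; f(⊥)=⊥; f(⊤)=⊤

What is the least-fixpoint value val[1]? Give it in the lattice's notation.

Iteration log — 6 steps:
  step 1. node 0  ⊔preds=⊤  new=⊤  old=⊥  +wl: 
  step 2. node 1  ⊔preds=⊤  new=⊤  old=⊥  +wl: 
  step 3. node 2  ⊔preds=⊤  new=⊤  old=4  +wl: 0,1
  step 4. node 3  ⊔preds=⊥  new=1  stable
  step 5. node 0  ⊔preds=⊤  new=⊤  stable
  step 6. node 1  ⊔preds=⊤  new=⊤  stable

Least fixpoint reached:
  node 0: ⊤
  node 1: ⊤
  node 2: ⊤
  node 3: 1

⊤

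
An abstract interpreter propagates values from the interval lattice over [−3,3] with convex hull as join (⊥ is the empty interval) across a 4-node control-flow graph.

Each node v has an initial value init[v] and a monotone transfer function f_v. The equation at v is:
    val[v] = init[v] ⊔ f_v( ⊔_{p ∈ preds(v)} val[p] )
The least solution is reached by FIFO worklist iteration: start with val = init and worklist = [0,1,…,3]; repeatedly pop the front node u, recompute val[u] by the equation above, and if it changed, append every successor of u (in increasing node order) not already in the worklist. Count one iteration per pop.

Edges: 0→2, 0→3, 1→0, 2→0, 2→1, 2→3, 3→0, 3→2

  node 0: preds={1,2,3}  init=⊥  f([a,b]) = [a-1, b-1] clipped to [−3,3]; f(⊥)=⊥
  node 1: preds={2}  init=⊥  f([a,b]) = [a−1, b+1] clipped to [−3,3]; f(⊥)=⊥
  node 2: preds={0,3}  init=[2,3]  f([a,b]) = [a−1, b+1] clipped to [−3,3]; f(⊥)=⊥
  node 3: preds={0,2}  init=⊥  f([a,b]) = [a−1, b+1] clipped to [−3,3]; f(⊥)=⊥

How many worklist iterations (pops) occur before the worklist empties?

Iteration log — 13 steps:
  step 1. node 0  ⊔preds=[2,3]  new=[1,2]  old=⊥  +wl: 
  step 2. node 1  ⊔preds=[2,3]  new=[1,3]  old=⊥  +wl: 0
  step 3. node 2  ⊔preds=[1,2]  new=[0,3]  old=[2,3]  +wl: 1
  step 4. node 3  ⊔preds=[0,3]  new=[-1,3]  old=⊥  +wl: 2
  step 5. node 0  ⊔preds=[-1,3]  new=[-2,2]  old=[1,2]  +wl: 3
  step 6. node 1  ⊔preds=[0,3]  new=[-1,3]  old=[1,3]  +wl: 0
  step 7. node 2  ⊔preds=[-2,3]  new=[-3,3]  old=[0,3]  +wl: 1
  step 8. node 3  ⊔preds=[-3,3]  new=[-3,3]  old=[-1,3]  +wl: 2
  step 9. node 0  ⊔preds=[-3,3]  new=[-3,2]  old=[-2,2]  +wl: 3
  step 10. node 1  ⊔preds=[-3,3]  new=[-3,3]  old=[-1,3]  +wl: 0
  step 11. node 2  ⊔preds=[-3,3]  new=[-3,3]  stable
  step 12. node 3  ⊔preds=[-3,3]  new=[-3,3]  stable
  step 13. node 0  ⊔preds=[-3,3]  new=[-3,2]  stable

Least fixpoint reached:
  node 0: [-3,2]
  node 1: [-3,3]
  node 2: [-3,3]
  node 3: [-3,3]

13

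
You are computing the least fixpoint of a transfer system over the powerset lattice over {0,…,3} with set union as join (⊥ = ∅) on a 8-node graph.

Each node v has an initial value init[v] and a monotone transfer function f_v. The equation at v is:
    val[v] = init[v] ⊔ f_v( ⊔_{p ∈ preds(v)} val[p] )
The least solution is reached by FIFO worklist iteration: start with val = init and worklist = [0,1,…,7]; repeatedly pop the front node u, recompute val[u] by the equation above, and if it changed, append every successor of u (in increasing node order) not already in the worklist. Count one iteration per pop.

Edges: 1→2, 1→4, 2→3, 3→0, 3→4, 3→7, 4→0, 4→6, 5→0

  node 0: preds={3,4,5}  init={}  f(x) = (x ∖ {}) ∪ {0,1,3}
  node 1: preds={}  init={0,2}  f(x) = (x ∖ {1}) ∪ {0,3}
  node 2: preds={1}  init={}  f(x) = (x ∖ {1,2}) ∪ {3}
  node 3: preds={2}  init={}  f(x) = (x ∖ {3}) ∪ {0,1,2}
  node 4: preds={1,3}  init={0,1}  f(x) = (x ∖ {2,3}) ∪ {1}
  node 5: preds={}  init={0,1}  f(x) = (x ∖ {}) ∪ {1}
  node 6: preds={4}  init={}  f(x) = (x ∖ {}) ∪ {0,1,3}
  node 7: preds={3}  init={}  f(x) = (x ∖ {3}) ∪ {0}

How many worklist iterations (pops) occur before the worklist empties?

Worklist (9 pops):
  #1 pop 0: in={0,1} → {0,1,3} (was {}); enqueue []
  #2 pop 1: in={} → {0,2,3} (was {0,2}); enqueue []
  #3 pop 2: in={0,2,3} → {0,3} (was {}); enqueue []
  #4 pop 3: in={0,3} → {0,1,2} (was {}); enqueue [0]
  #5 pop 4: in={0,1,2,3} → {0,1} (no change)
  #6 pop 5: in={} → {0,1} (no change)
  #7 pop 6: in={0,1} → {0,1,3} (was {}); enqueue []
  #8 pop 7: in={0,1,2} → {0,1,2} (was {}); enqueue []
  #9 pop 0: in={0,1,2} → {0,1,2,3} (was {0,1,3}); enqueue []

Fixpoint:
  val[0] = {0,1,2,3}
  val[1] = {0,2,3}
  val[2] = {0,3}
  val[3] = {0,1,2}
  val[4] = {0,1}
  val[5] = {0,1}
  val[6] = {0,1,3}
  val[7] = {0,1,2}

9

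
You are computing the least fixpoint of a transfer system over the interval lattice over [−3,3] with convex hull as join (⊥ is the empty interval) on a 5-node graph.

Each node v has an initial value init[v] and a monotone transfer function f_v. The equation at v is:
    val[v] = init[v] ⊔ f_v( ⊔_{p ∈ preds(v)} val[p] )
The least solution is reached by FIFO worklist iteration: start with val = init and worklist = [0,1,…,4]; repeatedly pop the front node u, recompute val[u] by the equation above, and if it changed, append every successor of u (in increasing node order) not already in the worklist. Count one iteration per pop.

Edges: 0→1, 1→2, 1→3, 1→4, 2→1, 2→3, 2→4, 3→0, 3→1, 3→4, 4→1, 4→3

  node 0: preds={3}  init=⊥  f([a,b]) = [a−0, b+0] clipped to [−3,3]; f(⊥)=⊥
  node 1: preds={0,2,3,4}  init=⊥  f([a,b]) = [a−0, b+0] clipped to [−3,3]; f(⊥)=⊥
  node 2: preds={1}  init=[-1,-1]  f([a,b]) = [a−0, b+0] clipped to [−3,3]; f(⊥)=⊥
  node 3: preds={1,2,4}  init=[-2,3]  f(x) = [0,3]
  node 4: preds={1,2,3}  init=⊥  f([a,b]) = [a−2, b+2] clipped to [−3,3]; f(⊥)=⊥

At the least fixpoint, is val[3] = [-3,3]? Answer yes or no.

Trace (11 dequeues):
  [1] u=0 | in [-2,3] | out [-2,3] | prev ⊥ | push {}
  [2] u=1 | in [-2,3] | out [-2,3] | prev ⊥ | push {}
  [3] u=2 | in [-2,3] | out [-2,3] | prev [-1,-1] | push {1}
  [4] u=3 | in [-2,3] | out [-2,3] | ==
  [5] u=4 | in [-2,3] | out [-3,3] | prev ⊥ | push {3}
  [6] u=1 | in [-3,3] | out [-3,3] | prev [-2,3] | push {2,4}
  [7] u=3 | in [-3,3] | out [-2,3] | ==
  [8] u=2 | in [-3,3] | out [-3,3] | prev [-2,3] | push {1,3}
  [9] u=4 | in [-3,3] | out [-3,3] | ==
  [10] u=1 | in [-3,3] | out [-3,3] | ==
  [11] u=3 | in [-3,3] | out [-2,3] | ==

Converged values:
  [0] [-2,3]
  [1] [-3,3]
  [2] [-3,3]
  [3] [-2,3]
  [4] [-3,3]

no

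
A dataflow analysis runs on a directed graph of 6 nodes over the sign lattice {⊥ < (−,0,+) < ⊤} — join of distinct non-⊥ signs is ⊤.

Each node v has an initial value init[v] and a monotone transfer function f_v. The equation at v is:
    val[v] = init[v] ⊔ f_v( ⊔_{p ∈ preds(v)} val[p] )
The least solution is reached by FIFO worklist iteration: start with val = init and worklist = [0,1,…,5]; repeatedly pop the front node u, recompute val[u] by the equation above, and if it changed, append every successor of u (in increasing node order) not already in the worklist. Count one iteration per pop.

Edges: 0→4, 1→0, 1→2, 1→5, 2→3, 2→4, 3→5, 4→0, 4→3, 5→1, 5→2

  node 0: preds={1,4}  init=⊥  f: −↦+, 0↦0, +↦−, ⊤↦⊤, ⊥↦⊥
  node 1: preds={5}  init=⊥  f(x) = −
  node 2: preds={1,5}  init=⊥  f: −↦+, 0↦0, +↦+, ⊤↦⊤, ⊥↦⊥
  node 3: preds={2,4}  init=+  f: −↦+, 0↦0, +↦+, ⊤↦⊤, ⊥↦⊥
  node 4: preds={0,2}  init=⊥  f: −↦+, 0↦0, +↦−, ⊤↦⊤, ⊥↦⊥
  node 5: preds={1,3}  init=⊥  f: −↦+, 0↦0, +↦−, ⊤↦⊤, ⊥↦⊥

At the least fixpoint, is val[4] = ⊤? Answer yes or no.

Iteration log — 15 steps:
  step 1. node 0  ⊔preds=⊥  new=⊥  stable
  step 2. node 1  ⊔preds=⊥  new=−  old=⊥  +wl: 0
  step 3. node 2  ⊔preds=−  new=+  old=⊥  +wl: 
  step 4. node 3  ⊔preds=+  new=+  stable
  step 5. node 4  ⊔preds=+  new=−  old=⊥  +wl: 3
  step 6. node 5  ⊔preds=⊤  new=⊤  old=⊥  +wl: 1,2
  step 7. node 0  ⊔preds=−  new=+  old=⊥  +wl: 4
  step 8. node 3  ⊔preds=⊤  new=⊤  old=+  +wl: 5
  step 9. node 1  ⊔preds=⊤  new=−  stable
  step 10. node 2  ⊔preds=⊤  new=⊤  old=+  +wl: 3
  step 11. node 4  ⊔preds=⊤  new=⊤  old=−  +wl: 0
  step 12. node 5  ⊔preds=⊤  new=⊤  stable
  step 13. node 3  ⊔preds=⊤  new=⊤  stable
  step 14. node 0  ⊔preds=⊤  new=⊤  old=+  +wl: 4
  step 15. node 4  ⊔preds=⊤  new=⊤  stable

Least fixpoint reached:
  node 0: ⊤
  node 1: −
  node 2: ⊤
  node 3: ⊤
  node 4: ⊤
  node 5: ⊤

yes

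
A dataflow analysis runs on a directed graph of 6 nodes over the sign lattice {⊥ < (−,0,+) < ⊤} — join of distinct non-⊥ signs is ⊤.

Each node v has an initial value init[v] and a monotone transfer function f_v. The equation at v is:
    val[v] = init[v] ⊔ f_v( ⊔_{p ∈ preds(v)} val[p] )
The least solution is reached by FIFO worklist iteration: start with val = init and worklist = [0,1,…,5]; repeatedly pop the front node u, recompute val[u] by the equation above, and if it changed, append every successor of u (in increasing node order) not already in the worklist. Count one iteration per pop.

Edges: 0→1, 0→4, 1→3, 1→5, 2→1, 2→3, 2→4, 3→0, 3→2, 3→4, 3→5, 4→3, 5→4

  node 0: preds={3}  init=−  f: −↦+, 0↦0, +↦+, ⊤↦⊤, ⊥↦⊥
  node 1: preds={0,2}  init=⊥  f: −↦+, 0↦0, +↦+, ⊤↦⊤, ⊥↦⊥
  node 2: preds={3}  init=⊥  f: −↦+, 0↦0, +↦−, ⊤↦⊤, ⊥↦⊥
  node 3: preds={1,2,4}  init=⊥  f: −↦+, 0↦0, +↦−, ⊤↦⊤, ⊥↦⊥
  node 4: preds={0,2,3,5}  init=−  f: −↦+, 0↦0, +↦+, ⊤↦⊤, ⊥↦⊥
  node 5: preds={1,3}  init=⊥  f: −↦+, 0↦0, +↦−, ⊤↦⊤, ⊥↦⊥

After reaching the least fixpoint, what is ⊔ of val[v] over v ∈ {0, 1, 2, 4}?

Iteration log — 13 steps:
  step 1. node 0  ⊔preds=⊥  new=−  stable
  step 2. node 1  ⊔preds=−  new=+  old=⊥  +wl: 
  step 3. node 2  ⊔preds=⊥  new=⊥  stable
  step 4. node 3  ⊔preds=⊤  new=⊤  old=⊥  +wl: 0,2
  step 5. node 4  ⊔preds=⊤  new=⊤  old=−  +wl: 3
  step 6. node 5  ⊔preds=⊤  new=⊤  old=⊥  +wl: 4
  step 7. node 0  ⊔preds=⊤  new=⊤  old=−  +wl: 1
  step 8. node 2  ⊔preds=⊤  new=⊤  old=⊥  +wl: 
  step 9. node 3  ⊔preds=⊤  new=⊤  stable
  step 10. node 4  ⊔preds=⊤  new=⊤  stable
  step 11. node 1  ⊔preds=⊤  new=⊤  old=+  +wl: 3,5
  step 12. node 3  ⊔preds=⊤  new=⊤  stable
  step 13. node 5  ⊔preds=⊤  new=⊤  stable

Least fixpoint reached:
  node 0: ⊤
  node 1: ⊤
  node 2: ⊤
  node 3: ⊤
  node 4: ⊤
  node 5: ⊤

⊤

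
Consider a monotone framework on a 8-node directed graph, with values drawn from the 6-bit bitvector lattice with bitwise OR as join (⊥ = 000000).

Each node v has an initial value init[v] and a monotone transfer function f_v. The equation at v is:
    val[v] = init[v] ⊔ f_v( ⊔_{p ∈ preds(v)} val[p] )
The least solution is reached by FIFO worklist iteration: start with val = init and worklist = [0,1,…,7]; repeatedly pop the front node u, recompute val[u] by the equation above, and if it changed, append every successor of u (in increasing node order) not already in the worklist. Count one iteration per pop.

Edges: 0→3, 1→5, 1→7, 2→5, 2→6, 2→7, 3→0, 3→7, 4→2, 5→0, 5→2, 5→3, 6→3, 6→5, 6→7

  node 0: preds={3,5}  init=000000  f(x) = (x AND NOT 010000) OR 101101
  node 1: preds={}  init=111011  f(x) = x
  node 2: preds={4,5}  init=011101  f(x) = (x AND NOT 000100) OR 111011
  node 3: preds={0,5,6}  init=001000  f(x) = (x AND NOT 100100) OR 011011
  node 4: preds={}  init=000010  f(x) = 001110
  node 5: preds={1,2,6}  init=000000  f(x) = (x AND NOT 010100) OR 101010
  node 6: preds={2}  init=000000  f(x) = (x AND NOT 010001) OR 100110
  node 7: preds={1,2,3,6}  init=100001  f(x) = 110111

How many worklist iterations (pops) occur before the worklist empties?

12

Iteration log — 12 steps:
  step 1. node 0  ⊔preds=001000  new=101101  old=000000  +wl: 
  step 2. node 1  ⊔preds=000000  new=111011  stable
  step 3. node 2  ⊔preds=000010  new=111111  old=011101  +wl: 
  step 4. node 3  ⊔preds=101101  new=011011  old=001000  +wl: 0
  step 5. node 4  ⊔preds=000000  new=001110  old=000010  +wl: 2
  step 6. node 5  ⊔preds=111111  new=101011  old=000000  +wl: 3
  step 7. node 6  ⊔preds=111111  new=101110  old=000000  +wl: 5
  step 8. node 7  ⊔preds=111111  new=110111  old=100001  +wl: 
  step 9. node 0  ⊔preds=111011  new=101111  old=101101  +wl: 
  step 10. node 2  ⊔preds=101111  new=111111  stable
  step 11. node 3  ⊔preds=101111  new=011011  stable
  step 12. node 5  ⊔preds=111111  new=101011  stable

Least fixpoint reached:
  node 0: 101111
  node 1: 111011
  node 2: 111111
  node 3: 011011
  node 4: 001110
  node 5: 101011
  node 6: 101110
  node 7: 110111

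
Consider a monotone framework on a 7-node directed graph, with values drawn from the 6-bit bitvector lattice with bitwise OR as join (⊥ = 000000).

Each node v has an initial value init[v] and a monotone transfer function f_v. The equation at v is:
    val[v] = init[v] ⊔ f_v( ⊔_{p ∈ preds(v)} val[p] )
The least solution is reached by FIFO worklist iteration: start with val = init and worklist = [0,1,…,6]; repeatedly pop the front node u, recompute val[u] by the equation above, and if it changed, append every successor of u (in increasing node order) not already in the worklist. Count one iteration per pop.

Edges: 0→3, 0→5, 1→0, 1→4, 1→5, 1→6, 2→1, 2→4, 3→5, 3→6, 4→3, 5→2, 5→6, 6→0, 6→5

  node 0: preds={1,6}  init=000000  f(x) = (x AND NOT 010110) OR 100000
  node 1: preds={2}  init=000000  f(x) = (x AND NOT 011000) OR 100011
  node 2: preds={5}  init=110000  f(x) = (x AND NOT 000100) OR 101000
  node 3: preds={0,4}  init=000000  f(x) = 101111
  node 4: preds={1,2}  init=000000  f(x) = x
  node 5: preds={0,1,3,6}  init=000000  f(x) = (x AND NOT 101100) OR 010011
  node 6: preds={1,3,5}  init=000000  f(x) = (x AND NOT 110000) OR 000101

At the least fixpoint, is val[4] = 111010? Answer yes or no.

no

Iteration log — 14 steps:
  step 1. node 0  ⊔preds=000000  new=100000  old=000000  +wl: 
  step 2. node 1  ⊔preds=110000  new=100011  old=000000  +wl: 0
  step 3. node 2  ⊔preds=000000  new=111000  old=110000  +wl: 1
  step 4. node 3  ⊔preds=100000  new=101111  old=000000  +wl: 
  step 5. node 4  ⊔preds=111011  new=111011  old=000000  +wl: 3
  step 6. node 5  ⊔preds=101111  new=010011  old=000000  +wl: 2
  step 7. node 6  ⊔preds=111111  new=001111  old=000000  +wl: 5
  step 8. node 0  ⊔preds=101111  new=101001  old=100000  +wl: 
  step 9. node 1  ⊔preds=111000  new=100011  stable
  step 10. node 3  ⊔preds=111011  new=101111  stable
  step 11. node 2  ⊔preds=010011  new=111011  old=111000  +wl: 1,4
  step 12. node 5  ⊔preds=101111  new=010011  stable
  step 13. node 1  ⊔preds=111011  new=100011  stable
  step 14. node 4  ⊔preds=111011  new=111011  stable

Least fixpoint reached:
  node 0: 101001
  node 1: 100011
  node 2: 111011
  node 3: 101111
  node 4: 111011
  node 5: 010011
  node 6: 001111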